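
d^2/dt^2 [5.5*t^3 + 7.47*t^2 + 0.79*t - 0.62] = 33.0*t + 14.94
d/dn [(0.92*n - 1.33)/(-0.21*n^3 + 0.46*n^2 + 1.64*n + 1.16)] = (0.3864*n^3 - 1.2611*n^2 + 1.2236*n + 3.2484)/(0.0441*n^6 - 0.1932*n^5 - 0.4772*n^4 + 1.0216*n^3 + 3.7568*n^2 + 3.8048*n + 1.3456)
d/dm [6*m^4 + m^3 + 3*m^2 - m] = 24*m^3 + 3*m^2 + 6*m - 1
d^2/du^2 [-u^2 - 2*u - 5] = -2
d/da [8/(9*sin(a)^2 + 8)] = -288*sin(2*a)/(9*cos(2*a) - 25)^2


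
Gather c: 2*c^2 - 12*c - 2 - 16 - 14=2*c^2 - 12*c - 32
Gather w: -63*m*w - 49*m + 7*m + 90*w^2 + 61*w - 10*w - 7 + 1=-42*m + 90*w^2 + w*(51 - 63*m) - 6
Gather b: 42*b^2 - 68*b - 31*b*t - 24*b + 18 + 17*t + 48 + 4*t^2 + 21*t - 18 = 42*b^2 + b*(-31*t - 92) + 4*t^2 + 38*t + 48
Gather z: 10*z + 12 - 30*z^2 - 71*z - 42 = -30*z^2 - 61*z - 30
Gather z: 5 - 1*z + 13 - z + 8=26 - 2*z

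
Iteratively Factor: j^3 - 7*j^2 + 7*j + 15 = (j + 1)*(j^2 - 8*j + 15) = (j - 3)*(j + 1)*(j - 5)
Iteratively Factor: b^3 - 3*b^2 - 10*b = (b)*(b^2 - 3*b - 10) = b*(b + 2)*(b - 5)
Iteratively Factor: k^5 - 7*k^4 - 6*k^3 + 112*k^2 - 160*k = (k)*(k^4 - 7*k^3 - 6*k^2 + 112*k - 160) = k*(k - 4)*(k^3 - 3*k^2 - 18*k + 40) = k*(k - 4)*(k - 2)*(k^2 - k - 20) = k*(k - 4)*(k - 2)*(k + 4)*(k - 5)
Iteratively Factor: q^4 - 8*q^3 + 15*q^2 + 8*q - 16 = (q - 4)*(q^3 - 4*q^2 - q + 4) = (q - 4)*(q - 1)*(q^2 - 3*q - 4) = (q - 4)*(q - 1)*(q + 1)*(q - 4)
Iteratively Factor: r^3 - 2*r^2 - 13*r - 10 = (r + 1)*(r^2 - 3*r - 10) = (r + 1)*(r + 2)*(r - 5)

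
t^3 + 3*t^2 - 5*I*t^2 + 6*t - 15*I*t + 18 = (t + 3)*(t - 6*I)*(t + I)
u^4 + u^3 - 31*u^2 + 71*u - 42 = (u - 3)*(u - 2)*(u - 1)*(u + 7)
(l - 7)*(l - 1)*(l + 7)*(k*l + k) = k*l^4 - 50*k*l^2 + 49*k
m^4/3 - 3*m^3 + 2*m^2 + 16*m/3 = m*(m/3 + 1/3)*(m - 8)*(m - 2)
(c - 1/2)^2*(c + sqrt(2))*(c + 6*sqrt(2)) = c^4 - c^3 + 7*sqrt(2)*c^3 - 7*sqrt(2)*c^2 + 49*c^2/4 - 12*c + 7*sqrt(2)*c/4 + 3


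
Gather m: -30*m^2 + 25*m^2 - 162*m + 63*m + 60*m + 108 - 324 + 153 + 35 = -5*m^2 - 39*m - 28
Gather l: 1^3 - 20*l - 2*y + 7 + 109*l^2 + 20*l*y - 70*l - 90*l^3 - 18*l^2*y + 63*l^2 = -90*l^3 + l^2*(172 - 18*y) + l*(20*y - 90) - 2*y + 8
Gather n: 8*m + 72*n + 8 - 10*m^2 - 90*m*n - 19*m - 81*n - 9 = -10*m^2 - 11*m + n*(-90*m - 9) - 1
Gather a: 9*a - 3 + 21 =9*a + 18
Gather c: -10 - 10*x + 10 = -10*x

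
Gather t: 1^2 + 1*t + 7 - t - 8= 0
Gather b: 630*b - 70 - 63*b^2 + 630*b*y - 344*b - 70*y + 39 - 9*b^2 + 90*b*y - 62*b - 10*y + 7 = -72*b^2 + b*(720*y + 224) - 80*y - 24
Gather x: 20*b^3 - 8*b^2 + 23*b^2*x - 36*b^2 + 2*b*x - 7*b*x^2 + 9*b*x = 20*b^3 - 44*b^2 - 7*b*x^2 + x*(23*b^2 + 11*b)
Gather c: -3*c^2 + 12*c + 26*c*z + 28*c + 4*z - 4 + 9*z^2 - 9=-3*c^2 + c*(26*z + 40) + 9*z^2 + 4*z - 13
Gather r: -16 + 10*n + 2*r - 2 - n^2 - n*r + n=-n^2 + 11*n + r*(2 - n) - 18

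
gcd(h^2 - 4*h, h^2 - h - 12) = h - 4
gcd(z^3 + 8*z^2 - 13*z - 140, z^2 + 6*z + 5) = z + 5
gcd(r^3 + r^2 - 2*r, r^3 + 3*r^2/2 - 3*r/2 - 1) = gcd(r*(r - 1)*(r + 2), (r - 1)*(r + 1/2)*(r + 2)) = r^2 + r - 2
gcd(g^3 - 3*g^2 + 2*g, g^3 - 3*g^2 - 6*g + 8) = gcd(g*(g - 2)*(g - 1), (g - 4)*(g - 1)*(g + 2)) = g - 1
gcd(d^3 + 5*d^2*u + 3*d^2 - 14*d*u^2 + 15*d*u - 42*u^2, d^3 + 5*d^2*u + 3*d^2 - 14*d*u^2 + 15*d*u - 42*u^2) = -d^3 - 5*d^2*u - 3*d^2 + 14*d*u^2 - 15*d*u + 42*u^2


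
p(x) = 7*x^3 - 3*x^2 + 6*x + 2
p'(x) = 21*x^2 - 6*x + 6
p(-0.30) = -0.26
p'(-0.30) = 9.69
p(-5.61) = -1361.99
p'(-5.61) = 700.57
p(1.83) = 45.83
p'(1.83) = 65.35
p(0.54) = 5.47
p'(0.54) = 8.88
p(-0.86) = -9.83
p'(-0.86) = 26.69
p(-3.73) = -425.38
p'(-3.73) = 320.55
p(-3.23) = -284.57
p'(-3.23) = 244.47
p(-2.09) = -87.55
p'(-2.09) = 110.27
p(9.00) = 4916.00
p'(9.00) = 1653.00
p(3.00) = 182.00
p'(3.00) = 177.00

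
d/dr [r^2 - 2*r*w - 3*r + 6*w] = 2*r - 2*w - 3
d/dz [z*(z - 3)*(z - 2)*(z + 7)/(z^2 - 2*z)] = 2*z + 4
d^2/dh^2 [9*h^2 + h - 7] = 18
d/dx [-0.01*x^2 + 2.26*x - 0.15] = 2.26 - 0.02*x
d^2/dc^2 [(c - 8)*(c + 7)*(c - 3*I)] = 6*c - 2 - 6*I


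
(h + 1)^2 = h^2 + 2*h + 1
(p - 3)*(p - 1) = p^2 - 4*p + 3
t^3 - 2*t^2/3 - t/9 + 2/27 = (t - 2/3)*(t - 1/3)*(t + 1/3)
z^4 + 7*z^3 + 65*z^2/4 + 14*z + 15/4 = (z + 1/2)*(z + 1)*(z + 5/2)*(z + 3)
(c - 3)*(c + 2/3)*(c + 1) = c^3 - 4*c^2/3 - 13*c/3 - 2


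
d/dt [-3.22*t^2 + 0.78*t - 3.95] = 0.78 - 6.44*t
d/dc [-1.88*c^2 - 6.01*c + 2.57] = -3.76*c - 6.01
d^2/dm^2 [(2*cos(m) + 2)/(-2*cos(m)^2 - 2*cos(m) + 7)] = 2*(36*sin(m)^4*cos(m) + 12*sin(m)^4 - 74*sin(m)^2 + 19*cos(m) + 30*cos(3*m) - 2*cos(5*m) - 2)/(-2*sin(m)^2 + 2*cos(m) - 5)^3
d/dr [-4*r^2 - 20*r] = -8*r - 20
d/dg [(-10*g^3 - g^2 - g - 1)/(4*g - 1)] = (-80*g^3 + 26*g^2 + 2*g + 5)/(16*g^2 - 8*g + 1)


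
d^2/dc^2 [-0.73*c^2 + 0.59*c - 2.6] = -1.46000000000000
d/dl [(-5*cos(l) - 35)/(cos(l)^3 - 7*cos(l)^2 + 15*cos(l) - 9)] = 10*(sin(l)^2 - 10*cos(l) + 18)*sin(l)/((cos(l) - 3)^3*(cos(l) - 1)^2)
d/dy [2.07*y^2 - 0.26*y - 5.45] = 4.14*y - 0.26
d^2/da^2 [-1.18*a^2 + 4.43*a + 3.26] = -2.36000000000000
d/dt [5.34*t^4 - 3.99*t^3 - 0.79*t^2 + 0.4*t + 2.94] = 21.36*t^3 - 11.97*t^2 - 1.58*t + 0.4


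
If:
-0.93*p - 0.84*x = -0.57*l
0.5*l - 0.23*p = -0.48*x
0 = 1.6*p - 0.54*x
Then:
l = 0.00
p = 0.00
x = 0.00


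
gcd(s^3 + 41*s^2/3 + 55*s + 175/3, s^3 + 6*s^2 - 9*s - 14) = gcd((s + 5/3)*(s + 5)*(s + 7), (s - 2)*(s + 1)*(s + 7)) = s + 7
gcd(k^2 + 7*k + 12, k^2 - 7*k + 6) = 1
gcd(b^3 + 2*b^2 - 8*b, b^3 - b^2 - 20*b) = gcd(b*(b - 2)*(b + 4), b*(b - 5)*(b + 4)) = b^2 + 4*b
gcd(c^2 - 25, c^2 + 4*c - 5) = c + 5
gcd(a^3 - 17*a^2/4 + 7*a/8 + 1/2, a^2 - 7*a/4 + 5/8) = a - 1/2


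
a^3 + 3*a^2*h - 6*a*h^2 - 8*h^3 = (a - 2*h)*(a + h)*(a + 4*h)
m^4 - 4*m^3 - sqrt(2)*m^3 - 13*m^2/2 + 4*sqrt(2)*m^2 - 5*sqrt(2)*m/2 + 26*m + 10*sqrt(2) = (m - 4)*(m - 5*sqrt(2)/2)*(m + sqrt(2)/2)*(m + sqrt(2))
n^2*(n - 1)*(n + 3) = n^4 + 2*n^3 - 3*n^2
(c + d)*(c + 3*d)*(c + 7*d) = c^3 + 11*c^2*d + 31*c*d^2 + 21*d^3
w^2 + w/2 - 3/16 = (w - 1/4)*(w + 3/4)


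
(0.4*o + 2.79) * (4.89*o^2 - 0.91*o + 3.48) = 1.956*o^3 + 13.2791*o^2 - 1.1469*o + 9.7092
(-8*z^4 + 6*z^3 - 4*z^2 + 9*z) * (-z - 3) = 8*z^5 + 18*z^4 - 14*z^3 + 3*z^2 - 27*z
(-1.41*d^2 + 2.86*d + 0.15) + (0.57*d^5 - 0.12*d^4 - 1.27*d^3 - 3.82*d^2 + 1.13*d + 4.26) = 0.57*d^5 - 0.12*d^4 - 1.27*d^3 - 5.23*d^2 + 3.99*d + 4.41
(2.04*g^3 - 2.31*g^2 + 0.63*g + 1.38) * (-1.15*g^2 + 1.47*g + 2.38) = -2.346*g^5 + 5.6553*g^4 + 0.735*g^3 - 6.1587*g^2 + 3.528*g + 3.2844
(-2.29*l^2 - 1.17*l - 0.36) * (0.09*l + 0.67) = -0.2061*l^3 - 1.6396*l^2 - 0.8163*l - 0.2412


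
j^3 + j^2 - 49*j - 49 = (j - 7)*(j + 1)*(j + 7)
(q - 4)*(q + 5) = q^2 + q - 20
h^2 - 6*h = h*(h - 6)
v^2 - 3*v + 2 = (v - 2)*(v - 1)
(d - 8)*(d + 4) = d^2 - 4*d - 32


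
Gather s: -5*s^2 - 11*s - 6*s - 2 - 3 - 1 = -5*s^2 - 17*s - 6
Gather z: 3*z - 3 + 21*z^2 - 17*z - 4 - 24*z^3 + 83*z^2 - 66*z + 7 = -24*z^3 + 104*z^2 - 80*z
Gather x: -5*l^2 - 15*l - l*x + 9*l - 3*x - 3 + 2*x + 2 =-5*l^2 - 6*l + x*(-l - 1) - 1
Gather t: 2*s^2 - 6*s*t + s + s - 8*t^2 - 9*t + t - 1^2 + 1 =2*s^2 + 2*s - 8*t^2 + t*(-6*s - 8)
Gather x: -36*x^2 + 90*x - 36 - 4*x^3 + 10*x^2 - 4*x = -4*x^3 - 26*x^2 + 86*x - 36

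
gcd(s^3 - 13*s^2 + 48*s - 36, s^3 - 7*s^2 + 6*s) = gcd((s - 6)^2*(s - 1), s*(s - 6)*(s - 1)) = s^2 - 7*s + 6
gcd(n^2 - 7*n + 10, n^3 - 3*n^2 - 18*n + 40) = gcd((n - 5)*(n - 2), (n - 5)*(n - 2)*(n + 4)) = n^2 - 7*n + 10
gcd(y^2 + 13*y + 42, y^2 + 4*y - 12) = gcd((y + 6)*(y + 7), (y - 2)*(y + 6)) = y + 6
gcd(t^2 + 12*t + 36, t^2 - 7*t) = 1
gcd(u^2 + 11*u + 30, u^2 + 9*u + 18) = u + 6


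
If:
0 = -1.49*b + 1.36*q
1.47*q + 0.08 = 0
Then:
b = -0.05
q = -0.05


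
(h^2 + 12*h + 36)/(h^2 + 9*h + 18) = (h + 6)/(h + 3)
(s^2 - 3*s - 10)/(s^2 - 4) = (s - 5)/(s - 2)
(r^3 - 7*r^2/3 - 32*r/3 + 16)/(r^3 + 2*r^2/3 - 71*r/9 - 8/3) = 3*(3*r^2 - 16*r + 16)/(9*r^2 - 21*r - 8)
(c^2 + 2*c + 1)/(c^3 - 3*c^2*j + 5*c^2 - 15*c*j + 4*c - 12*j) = (c + 1)/(c^2 - 3*c*j + 4*c - 12*j)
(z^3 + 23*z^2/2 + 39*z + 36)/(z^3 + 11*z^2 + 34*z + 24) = (z + 3/2)/(z + 1)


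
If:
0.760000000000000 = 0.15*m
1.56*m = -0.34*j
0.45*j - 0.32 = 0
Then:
No Solution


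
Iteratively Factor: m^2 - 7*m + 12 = (m - 3)*(m - 4)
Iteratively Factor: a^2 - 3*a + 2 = (a - 1)*(a - 2)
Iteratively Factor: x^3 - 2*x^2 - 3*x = (x - 3)*(x^2 + x) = x*(x - 3)*(x + 1)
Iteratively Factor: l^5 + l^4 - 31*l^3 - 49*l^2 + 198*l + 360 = (l - 5)*(l^4 + 6*l^3 - l^2 - 54*l - 72) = (l - 5)*(l + 2)*(l^3 + 4*l^2 - 9*l - 36) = (l - 5)*(l + 2)*(l + 4)*(l^2 - 9) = (l - 5)*(l - 3)*(l + 2)*(l + 4)*(l + 3)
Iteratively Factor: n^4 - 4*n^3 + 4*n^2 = (n - 2)*(n^3 - 2*n^2) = n*(n - 2)*(n^2 - 2*n) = n^2*(n - 2)*(n - 2)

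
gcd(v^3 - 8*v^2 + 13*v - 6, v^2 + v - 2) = v - 1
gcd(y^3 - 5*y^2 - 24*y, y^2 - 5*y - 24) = y^2 - 5*y - 24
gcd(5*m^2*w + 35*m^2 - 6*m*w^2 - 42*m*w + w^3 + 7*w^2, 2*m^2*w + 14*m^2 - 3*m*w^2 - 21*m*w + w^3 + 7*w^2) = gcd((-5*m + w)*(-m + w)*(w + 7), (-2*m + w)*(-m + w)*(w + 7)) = -m*w - 7*m + w^2 + 7*w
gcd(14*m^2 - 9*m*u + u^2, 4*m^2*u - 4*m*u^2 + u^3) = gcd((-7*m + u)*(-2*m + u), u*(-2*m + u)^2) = -2*m + u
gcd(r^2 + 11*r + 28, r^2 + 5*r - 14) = r + 7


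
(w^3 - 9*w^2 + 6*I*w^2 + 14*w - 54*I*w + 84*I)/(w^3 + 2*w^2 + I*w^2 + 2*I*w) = (w^3 + w^2*(-9 + 6*I) + 2*w*(7 - 27*I) + 84*I)/(w*(w^2 + w*(2 + I) + 2*I))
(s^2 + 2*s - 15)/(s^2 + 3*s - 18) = (s + 5)/(s + 6)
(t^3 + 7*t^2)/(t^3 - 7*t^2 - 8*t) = t*(t + 7)/(t^2 - 7*t - 8)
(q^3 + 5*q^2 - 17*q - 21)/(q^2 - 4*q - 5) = (q^2 + 4*q - 21)/(q - 5)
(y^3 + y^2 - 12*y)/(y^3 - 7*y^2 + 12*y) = (y + 4)/(y - 4)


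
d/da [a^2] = 2*a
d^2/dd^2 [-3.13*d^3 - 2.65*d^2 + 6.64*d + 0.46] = -18.78*d - 5.3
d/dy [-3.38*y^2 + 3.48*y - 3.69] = 3.48 - 6.76*y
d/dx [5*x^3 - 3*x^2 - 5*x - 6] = 15*x^2 - 6*x - 5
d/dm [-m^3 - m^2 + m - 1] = -3*m^2 - 2*m + 1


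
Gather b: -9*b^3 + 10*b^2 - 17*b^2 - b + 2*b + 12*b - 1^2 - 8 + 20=-9*b^3 - 7*b^2 + 13*b + 11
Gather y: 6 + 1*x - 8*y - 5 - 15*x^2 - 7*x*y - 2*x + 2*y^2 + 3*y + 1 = -15*x^2 - x + 2*y^2 + y*(-7*x - 5) + 2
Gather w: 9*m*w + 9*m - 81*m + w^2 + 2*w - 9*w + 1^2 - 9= -72*m + w^2 + w*(9*m - 7) - 8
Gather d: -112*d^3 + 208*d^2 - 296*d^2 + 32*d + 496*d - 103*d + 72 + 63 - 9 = -112*d^3 - 88*d^2 + 425*d + 126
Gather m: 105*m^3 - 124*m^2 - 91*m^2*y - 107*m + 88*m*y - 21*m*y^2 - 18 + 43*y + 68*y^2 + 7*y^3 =105*m^3 + m^2*(-91*y - 124) + m*(-21*y^2 + 88*y - 107) + 7*y^3 + 68*y^2 + 43*y - 18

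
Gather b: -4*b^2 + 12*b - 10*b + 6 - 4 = -4*b^2 + 2*b + 2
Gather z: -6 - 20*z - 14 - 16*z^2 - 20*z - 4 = -16*z^2 - 40*z - 24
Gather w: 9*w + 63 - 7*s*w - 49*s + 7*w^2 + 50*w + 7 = -49*s + 7*w^2 + w*(59 - 7*s) + 70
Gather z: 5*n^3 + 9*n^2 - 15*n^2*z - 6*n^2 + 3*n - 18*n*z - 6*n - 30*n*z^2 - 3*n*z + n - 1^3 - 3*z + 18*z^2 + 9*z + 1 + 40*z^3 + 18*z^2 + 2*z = 5*n^3 + 3*n^2 - 2*n + 40*z^3 + z^2*(36 - 30*n) + z*(-15*n^2 - 21*n + 8)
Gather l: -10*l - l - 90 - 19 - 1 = -11*l - 110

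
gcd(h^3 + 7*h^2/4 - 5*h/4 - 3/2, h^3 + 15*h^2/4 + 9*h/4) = h + 3/4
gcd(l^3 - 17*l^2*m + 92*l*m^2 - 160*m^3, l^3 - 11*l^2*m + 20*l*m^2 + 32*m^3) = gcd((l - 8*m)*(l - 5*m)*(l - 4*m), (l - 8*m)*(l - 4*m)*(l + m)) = l^2 - 12*l*m + 32*m^2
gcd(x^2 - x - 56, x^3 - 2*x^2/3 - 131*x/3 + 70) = x + 7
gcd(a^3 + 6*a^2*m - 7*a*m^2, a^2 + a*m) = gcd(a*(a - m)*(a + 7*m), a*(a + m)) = a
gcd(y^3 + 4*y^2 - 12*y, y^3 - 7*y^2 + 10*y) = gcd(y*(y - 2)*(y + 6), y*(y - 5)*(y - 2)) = y^2 - 2*y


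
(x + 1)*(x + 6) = x^2 + 7*x + 6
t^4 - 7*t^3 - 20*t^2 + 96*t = t*(t - 8)*(t - 3)*(t + 4)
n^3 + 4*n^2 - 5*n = n*(n - 1)*(n + 5)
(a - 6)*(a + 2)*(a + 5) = a^3 + a^2 - 32*a - 60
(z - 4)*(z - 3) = z^2 - 7*z + 12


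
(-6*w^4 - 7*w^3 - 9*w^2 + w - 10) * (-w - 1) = 6*w^5 + 13*w^4 + 16*w^3 + 8*w^2 + 9*w + 10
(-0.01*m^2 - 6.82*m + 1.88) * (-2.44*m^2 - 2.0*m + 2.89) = 0.0244*m^4 + 16.6608*m^3 + 9.0239*m^2 - 23.4698*m + 5.4332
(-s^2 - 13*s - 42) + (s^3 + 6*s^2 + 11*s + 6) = s^3 + 5*s^2 - 2*s - 36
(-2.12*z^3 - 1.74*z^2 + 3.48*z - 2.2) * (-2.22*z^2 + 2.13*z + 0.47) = 4.7064*z^5 - 0.6528*z^4 - 12.4282*z^3 + 11.4786*z^2 - 3.0504*z - 1.034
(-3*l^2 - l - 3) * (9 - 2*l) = 6*l^3 - 25*l^2 - 3*l - 27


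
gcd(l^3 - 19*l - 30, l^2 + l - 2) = l + 2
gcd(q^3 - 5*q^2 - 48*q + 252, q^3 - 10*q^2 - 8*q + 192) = q - 6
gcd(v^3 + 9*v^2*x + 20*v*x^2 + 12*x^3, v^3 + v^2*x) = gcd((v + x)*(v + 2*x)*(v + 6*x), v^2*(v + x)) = v + x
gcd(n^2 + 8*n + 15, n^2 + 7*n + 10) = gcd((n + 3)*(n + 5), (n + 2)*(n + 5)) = n + 5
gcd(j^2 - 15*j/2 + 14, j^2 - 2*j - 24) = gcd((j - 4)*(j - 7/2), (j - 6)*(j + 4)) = 1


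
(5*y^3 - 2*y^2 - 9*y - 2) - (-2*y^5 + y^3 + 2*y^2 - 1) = 2*y^5 + 4*y^3 - 4*y^2 - 9*y - 1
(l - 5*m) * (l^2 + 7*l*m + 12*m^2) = l^3 + 2*l^2*m - 23*l*m^2 - 60*m^3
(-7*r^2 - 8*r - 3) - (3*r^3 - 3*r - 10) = -3*r^3 - 7*r^2 - 5*r + 7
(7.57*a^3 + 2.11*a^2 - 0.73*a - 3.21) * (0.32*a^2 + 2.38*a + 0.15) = 2.4224*a^5 + 18.6918*a^4 + 5.9237*a^3 - 2.4481*a^2 - 7.7493*a - 0.4815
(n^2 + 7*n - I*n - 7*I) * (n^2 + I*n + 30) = n^4 + 7*n^3 + 31*n^2 + 217*n - 30*I*n - 210*I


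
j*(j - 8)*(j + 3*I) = j^3 - 8*j^2 + 3*I*j^2 - 24*I*j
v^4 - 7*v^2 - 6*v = v*(v - 3)*(v + 1)*(v + 2)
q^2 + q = q*(q + 1)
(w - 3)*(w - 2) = w^2 - 5*w + 6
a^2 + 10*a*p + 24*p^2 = (a + 4*p)*(a + 6*p)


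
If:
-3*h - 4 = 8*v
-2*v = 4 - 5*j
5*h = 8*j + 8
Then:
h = 64/31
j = 9/31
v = -79/62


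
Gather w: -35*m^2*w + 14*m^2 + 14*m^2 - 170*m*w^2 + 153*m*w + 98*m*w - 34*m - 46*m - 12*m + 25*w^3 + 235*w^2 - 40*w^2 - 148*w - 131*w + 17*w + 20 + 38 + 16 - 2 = 28*m^2 - 92*m + 25*w^3 + w^2*(195 - 170*m) + w*(-35*m^2 + 251*m - 262) + 72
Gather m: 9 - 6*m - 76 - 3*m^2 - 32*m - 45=-3*m^2 - 38*m - 112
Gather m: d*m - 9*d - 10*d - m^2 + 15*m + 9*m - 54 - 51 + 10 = -19*d - m^2 + m*(d + 24) - 95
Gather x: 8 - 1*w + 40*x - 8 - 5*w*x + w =x*(40 - 5*w)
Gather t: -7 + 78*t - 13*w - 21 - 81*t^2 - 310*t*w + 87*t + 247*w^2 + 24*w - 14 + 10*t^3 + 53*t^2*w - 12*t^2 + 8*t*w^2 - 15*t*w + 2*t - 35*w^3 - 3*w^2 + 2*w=10*t^3 + t^2*(53*w - 93) + t*(8*w^2 - 325*w + 167) - 35*w^3 + 244*w^2 + 13*w - 42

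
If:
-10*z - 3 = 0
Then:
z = -3/10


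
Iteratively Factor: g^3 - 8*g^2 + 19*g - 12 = (g - 4)*(g^2 - 4*g + 3) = (g - 4)*(g - 3)*(g - 1)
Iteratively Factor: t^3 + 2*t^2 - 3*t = (t)*(t^2 + 2*t - 3) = t*(t + 3)*(t - 1)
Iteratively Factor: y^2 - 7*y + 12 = (y - 4)*(y - 3)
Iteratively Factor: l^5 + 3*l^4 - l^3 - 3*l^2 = (l)*(l^4 + 3*l^3 - l^2 - 3*l) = l*(l - 1)*(l^3 + 4*l^2 + 3*l) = l*(l - 1)*(l + 3)*(l^2 + l) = l*(l - 1)*(l + 1)*(l + 3)*(l)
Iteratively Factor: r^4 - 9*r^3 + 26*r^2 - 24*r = (r - 4)*(r^3 - 5*r^2 + 6*r) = (r - 4)*(r - 2)*(r^2 - 3*r) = r*(r - 4)*(r - 2)*(r - 3)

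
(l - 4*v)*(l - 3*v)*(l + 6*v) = l^3 - l^2*v - 30*l*v^2 + 72*v^3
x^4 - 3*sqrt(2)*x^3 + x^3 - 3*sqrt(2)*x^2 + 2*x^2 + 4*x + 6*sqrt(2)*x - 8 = (x - 1)*(x + 2)*(x - 2*sqrt(2))*(x - sqrt(2))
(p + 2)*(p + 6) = p^2 + 8*p + 12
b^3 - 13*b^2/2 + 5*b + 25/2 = (b - 5)*(b - 5/2)*(b + 1)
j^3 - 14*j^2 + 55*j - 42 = (j - 7)*(j - 6)*(j - 1)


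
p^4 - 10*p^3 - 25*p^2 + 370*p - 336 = (p - 8)*(p - 7)*(p - 1)*(p + 6)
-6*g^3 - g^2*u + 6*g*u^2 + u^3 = (-g + u)*(g + u)*(6*g + u)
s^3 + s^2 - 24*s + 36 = (s - 3)*(s - 2)*(s + 6)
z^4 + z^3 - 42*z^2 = z^2*(z - 6)*(z + 7)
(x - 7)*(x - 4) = x^2 - 11*x + 28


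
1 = 1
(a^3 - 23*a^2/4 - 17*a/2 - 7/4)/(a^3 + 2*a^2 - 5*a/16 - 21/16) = 4*(4*a^2 - 27*a - 7)/(16*a^2 + 16*a - 21)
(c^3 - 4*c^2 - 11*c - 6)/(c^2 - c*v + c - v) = (-c^2 + 5*c + 6)/(-c + v)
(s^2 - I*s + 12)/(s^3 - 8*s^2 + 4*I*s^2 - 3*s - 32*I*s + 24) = (s - 4*I)/(s^2 + s*(-8 + I) - 8*I)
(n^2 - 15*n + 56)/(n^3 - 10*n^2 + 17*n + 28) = (n - 8)/(n^2 - 3*n - 4)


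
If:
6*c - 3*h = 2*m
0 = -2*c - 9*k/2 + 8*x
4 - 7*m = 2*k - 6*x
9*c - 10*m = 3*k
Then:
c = 556*x/571 + 360/571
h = 932*x/571 + 472/571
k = 768*x/571 - 160/571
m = 270*x/571 + 372/571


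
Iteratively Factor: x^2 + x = (x)*(x + 1)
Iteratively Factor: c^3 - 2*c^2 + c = (c - 1)*(c^2 - c) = (c - 1)^2*(c)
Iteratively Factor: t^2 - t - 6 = (t - 3)*(t + 2)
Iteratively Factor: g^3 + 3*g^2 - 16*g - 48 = (g + 4)*(g^2 - g - 12) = (g + 3)*(g + 4)*(g - 4)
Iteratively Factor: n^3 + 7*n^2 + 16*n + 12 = (n + 2)*(n^2 + 5*n + 6) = (n + 2)*(n + 3)*(n + 2)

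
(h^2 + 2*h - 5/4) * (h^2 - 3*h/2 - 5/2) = h^4 + h^3/2 - 27*h^2/4 - 25*h/8 + 25/8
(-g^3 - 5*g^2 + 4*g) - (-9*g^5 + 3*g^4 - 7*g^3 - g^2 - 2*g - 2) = 9*g^5 - 3*g^4 + 6*g^3 - 4*g^2 + 6*g + 2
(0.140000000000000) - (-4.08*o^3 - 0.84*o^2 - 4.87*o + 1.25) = 4.08*o^3 + 0.84*o^2 + 4.87*o - 1.11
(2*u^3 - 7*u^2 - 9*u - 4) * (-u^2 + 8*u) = -2*u^5 + 23*u^4 - 47*u^3 - 68*u^2 - 32*u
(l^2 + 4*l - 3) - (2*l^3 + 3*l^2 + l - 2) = -2*l^3 - 2*l^2 + 3*l - 1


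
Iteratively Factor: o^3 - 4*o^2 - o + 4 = (o + 1)*(o^2 - 5*o + 4) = (o - 4)*(o + 1)*(o - 1)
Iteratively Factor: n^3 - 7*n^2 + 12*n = (n - 4)*(n^2 - 3*n) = n*(n - 4)*(n - 3)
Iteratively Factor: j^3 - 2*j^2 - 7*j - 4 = (j + 1)*(j^2 - 3*j - 4) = (j - 4)*(j + 1)*(j + 1)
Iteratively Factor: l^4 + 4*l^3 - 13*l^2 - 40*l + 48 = (l - 3)*(l^3 + 7*l^2 + 8*l - 16) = (l - 3)*(l - 1)*(l^2 + 8*l + 16) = (l - 3)*(l - 1)*(l + 4)*(l + 4)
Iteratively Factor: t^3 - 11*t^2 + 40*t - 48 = (t - 4)*(t^2 - 7*t + 12) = (t - 4)*(t - 3)*(t - 4)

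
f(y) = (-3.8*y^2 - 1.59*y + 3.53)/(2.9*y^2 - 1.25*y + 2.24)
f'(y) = (1.25 - 5.8*y)*(-3.8*y^2 - 1.59*y + 3.53)/(2.9*y^2 - 1.25*y + 2.24)^2 + (-7.6*y - 1.59)/(2.9*y^2 - 1.25*y + 2.24)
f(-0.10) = 1.53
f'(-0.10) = 0.82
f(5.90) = -1.44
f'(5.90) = 0.01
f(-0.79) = 0.48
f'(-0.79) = 1.43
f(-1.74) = -0.39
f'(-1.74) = 0.54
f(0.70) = 0.20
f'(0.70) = -2.68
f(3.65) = -1.46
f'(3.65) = -0.01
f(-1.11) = 0.09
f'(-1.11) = 1.04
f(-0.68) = 0.64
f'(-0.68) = 1.56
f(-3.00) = -0.81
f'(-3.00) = 0.19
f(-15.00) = -1.23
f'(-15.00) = 0.01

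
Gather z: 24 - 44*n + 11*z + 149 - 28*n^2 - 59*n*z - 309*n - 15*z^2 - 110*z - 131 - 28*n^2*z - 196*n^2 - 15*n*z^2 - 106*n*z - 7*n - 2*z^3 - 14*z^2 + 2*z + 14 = -224*n^2 - 360*n - 2*z^3 + z^2*(-15*n - 29) + z*(-28*n^2 - 165*n - 97) + 56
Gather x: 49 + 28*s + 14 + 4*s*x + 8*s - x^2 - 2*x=36*s - x^2 + x*(4*s - 2) + 63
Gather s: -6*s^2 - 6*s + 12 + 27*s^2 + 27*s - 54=21*s^2 + 21*s - 42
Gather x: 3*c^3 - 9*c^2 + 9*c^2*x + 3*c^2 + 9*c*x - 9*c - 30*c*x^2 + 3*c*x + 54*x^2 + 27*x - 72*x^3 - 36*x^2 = 3*c^3 - 6*c^2 - 9*c - 72*x^3 + x^2*(18 - 30*c) + x*(9*c^2 + 12*c + 27)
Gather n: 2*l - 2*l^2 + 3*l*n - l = -2*l^2 + 3*l*n + l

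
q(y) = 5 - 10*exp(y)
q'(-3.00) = -0.50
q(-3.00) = 4.50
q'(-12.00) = 0.00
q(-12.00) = 5.00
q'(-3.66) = -0.26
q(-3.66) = 4.74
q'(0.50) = -16.49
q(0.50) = -11.49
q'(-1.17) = -3.10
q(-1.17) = 1.90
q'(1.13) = -30.96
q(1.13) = -25.96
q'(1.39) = -40.15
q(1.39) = -35.15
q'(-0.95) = -3.87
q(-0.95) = 1.13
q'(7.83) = -25149.29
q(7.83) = -25144.29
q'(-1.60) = -2.02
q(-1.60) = 2.98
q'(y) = -10*exp(y)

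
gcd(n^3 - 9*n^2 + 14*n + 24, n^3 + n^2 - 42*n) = n - 6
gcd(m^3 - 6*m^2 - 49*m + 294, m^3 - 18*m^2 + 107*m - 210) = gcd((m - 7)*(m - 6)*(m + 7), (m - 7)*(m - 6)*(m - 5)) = m^2 - 13*m + 42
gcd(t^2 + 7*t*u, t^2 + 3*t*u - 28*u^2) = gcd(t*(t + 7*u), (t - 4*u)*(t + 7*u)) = t + 7*u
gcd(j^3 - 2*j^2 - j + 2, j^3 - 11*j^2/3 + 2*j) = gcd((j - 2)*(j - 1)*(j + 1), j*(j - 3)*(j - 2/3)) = 1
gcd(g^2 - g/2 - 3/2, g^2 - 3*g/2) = g - 3/2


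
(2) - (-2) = 4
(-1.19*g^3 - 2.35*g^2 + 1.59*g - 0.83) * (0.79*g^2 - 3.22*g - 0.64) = -0.9401*g^5 + 1.9753*g^4 + 9.5847*g^3 - 4.2715*g^2 + 1.655*g + 0.5312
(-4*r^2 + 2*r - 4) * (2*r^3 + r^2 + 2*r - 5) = -8*r^5 - 14*r^3 + 20*r^2 - 18*r + 20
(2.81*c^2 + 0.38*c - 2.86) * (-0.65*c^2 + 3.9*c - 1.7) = -1.8265*c^4 + 10.712*c^3 - 1.436*c^2 - 11.8*c + 4.862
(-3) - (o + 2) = -o - 5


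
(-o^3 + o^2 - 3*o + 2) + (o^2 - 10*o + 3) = -o^3 + 2*o^2 - 13*o + 5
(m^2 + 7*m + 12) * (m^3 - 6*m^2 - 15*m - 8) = m^5 + m^4 - 45*m^3 - 185*m^2 - 236*m - 96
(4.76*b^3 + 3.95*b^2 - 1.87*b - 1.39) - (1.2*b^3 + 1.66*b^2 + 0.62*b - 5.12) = 3.56*b^3 + 2.29*b^2 - 2.49*b + 3.73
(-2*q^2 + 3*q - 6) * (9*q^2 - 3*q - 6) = -18*q^4 + 33*q^3 - 51*q^2 + 36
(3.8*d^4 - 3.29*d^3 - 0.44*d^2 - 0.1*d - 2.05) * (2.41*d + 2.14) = 9.158*d^5 + 0.203099999999999*d^4 - 8.101*d^3 - 1.1826*d^2 - 5.1545*d - 4.387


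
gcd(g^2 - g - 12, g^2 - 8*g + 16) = g - 4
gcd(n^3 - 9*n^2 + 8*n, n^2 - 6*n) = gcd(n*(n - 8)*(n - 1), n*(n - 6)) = n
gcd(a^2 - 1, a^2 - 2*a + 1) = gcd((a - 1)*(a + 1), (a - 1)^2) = a - 1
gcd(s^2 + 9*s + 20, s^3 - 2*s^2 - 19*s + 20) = s + 4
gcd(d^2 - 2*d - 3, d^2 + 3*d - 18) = d - 3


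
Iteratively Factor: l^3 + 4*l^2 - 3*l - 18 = (l + 3)*(l^2 + l - 6) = (l - 2)*(l + 3)*(l + 3)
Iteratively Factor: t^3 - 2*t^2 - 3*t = (t)*(t^2 - 2*t - 3) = t*(t + 1)*(t - 3)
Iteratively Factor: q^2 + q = (q + 1)*(q)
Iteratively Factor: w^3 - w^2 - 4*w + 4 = (w + 2)*(w^2 - 3*w + 2) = (w - 1)*(w + 2)*(w - 2)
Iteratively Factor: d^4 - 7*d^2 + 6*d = (d - 2)*(d^3 + 2*d^2 - 3*d) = (d - 2)*(d + 3)*(d^2 - d) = d*(d - 2)*(d + 3)*(d - 1)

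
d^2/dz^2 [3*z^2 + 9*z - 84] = 6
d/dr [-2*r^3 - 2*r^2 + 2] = 2*r*(-3*r - 2)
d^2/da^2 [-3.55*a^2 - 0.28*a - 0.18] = -7.10000000000000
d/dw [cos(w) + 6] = -sin(w)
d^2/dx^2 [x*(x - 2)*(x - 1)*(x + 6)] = 12*x^2 + 18*x - 32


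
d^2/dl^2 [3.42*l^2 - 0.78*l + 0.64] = 6.84000000000000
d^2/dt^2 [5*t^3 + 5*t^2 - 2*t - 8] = 30*t + 10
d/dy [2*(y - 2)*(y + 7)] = 4*y + 10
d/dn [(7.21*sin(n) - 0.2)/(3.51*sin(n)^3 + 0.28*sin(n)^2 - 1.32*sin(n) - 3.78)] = (-50.6142*sin(n)^3 + 0.0871999999999997*sin(n)^2 + 0.112*sin(n) - 27.5178)*cos(n)/(12.3201*sin(n)^6 + 1.9656*sin(n)^5 - 9.188*sin(n)^4 - 27.2748*sin(n)^3 - 0.3744*sin(n)^2 + 9.9792*sin(n) + 14.2884)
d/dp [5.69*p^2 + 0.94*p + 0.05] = 11.38*p + 0.94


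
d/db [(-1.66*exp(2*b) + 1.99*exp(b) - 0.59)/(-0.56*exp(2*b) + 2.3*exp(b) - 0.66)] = (-2.7036*exp(2*b) + 1.5304*exp(b) + 0.0435999999999996)*exp(b)/(0.3136*exp(4*b) - 2.576*exp(3*b) + 6.0292*exp(2*b) - 3.036*exp(b) + 0.4356)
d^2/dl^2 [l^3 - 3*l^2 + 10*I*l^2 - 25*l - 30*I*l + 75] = 6*l - 6 + 20*I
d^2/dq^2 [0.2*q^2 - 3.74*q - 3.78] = 0.400000000000000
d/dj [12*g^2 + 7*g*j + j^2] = 7*g + 2*j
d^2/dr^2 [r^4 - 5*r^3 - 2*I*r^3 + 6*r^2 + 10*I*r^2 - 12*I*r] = 12*r^2 + r*(-30 - 12*I) + 12 + 20*I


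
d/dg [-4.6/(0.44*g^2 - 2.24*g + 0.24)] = (4.048*g - 10.304)/(0.44*g^2 - 2.24*g + 0.24)^2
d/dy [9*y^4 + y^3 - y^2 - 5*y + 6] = 36*y^3 + 3*y^2 - 2*y - 5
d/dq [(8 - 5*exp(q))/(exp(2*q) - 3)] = (5*exp(2*q) - 16*exp(q) + 15)*exp(q)/(exp(4*q) - 6*exp(2*q) + 9)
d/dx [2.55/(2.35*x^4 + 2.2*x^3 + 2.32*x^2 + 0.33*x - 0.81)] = (-23.97*x^3 - 16.83*x^2 - 11.832*x - 0.8415)/(2.35*x^4 + 2.2*x^3 + 2.32*x^2 + 0.33*x - 0.81)^2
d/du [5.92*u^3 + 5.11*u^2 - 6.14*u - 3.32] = 17.76*u^2 + 10.22*u - 6.14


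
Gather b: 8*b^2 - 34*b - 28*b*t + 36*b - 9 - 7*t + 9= 8*b^2 + b*(2 - 28*t) - 7*t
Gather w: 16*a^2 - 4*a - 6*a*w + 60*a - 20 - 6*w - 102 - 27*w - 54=16*a^2 + 56*a + w*(-6*a - 33) - 176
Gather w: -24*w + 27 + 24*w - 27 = 0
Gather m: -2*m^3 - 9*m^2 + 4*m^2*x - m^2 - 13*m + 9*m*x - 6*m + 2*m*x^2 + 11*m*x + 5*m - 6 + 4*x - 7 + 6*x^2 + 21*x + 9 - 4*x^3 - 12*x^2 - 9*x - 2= -2*m^3 + m^2*(4*x - 10) + m*(2*x^2 + 20*x - 14) - 4*x^3 - 6*x^2 + 16*x - 6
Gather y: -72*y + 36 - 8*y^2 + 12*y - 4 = -8*y^2 - 60*y + 32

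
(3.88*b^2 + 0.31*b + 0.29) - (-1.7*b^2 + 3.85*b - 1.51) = 5.58*b^2 - 3.54*b + 1.8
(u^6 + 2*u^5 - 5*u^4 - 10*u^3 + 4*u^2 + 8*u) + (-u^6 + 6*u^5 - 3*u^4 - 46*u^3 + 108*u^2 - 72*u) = 8*u^5 - 8*u^4 - 56*u^3 + 112*u^2 - 64*u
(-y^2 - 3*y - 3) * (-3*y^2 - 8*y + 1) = 3*y^4 + 17*y^3 + 32*y^2 + 21*y - 3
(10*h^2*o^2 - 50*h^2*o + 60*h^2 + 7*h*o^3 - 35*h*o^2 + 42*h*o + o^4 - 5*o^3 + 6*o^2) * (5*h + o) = 50*h^3*o^2 - 250*h^3*o + 300*h^3 + 45*h^2*o^3 - 225*h^2*o^2 + 270*h^2*o + 12*h*o^4 - 60*h*o^3 + 72*h*o^2 + o^5 - 5*o^4 + 6*o^3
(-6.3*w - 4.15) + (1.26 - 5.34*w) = -11.64*w - 2.89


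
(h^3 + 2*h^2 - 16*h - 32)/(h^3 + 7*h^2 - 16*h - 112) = (h + 2)/(h + 7)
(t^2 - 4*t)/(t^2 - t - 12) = t/(t + 3)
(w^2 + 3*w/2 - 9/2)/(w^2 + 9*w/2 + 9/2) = (2*w - 3)/(2*w + 3)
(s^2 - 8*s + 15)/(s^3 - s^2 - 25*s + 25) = (s - 3)/(s^2 + 4*s - 5)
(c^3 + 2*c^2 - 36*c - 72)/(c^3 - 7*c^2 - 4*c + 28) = (c^2 - 36)/(c^2 - 9*c + 14)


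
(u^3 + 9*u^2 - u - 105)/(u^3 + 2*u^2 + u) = (u^3 + 9*u^2 - u - 105)/(u*(u^2 + 2*u + 1))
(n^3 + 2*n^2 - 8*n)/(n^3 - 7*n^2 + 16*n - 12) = n*(n + 4)/(n^2 - 5*n + 6)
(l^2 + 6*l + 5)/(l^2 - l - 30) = (l + 1)/(l - 6)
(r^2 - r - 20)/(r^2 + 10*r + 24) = (r - 5)/(r + 6)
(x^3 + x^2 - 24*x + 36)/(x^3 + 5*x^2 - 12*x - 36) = (x - 2)/(x + 2)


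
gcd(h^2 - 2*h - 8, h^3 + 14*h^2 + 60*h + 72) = h + 2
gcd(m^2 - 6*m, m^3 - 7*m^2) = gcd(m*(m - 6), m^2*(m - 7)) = m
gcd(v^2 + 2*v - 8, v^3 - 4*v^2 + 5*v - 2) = v - 2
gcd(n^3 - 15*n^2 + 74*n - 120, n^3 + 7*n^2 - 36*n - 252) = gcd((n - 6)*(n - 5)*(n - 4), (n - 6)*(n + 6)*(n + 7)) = n - 6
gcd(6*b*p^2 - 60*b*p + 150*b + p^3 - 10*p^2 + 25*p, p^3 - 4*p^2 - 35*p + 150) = p^2 - 10*p + 25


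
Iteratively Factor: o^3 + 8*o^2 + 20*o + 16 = (o + 2)*(o^2 + 6*o + 8) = (o + 2)^2*(o + 4)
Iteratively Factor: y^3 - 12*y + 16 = (y - 2)*(y^2 + 2*y - 8) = (y - 2)^2*(y + 4)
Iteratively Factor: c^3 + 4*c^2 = (c)*(c^2 + 4*c) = c*(c + 4)*(c)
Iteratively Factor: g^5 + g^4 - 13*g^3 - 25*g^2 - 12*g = (g)*(g^4 + g^3 - 13*g^2 - 25*g - 12) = g*(g + 1)*(g^3 - 13*g - 12) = g*(g - 4)*(g + 1)*(g^2 + 4*g + 3) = g*(g - 4)*(g + 1)*(g + 3)*(g + 1)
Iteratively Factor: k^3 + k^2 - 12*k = (k)*(k^2 + k - 12) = k*(k + 4)*(k - 3)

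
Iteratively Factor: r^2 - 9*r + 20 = (r - 4)*(r - 5)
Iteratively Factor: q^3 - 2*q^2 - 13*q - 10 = (q + 1)*(q^2 - 3*q - 10) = (q + 1)*(q + 2)*(q - 5)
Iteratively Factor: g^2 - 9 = (g - 3)*(g + 3)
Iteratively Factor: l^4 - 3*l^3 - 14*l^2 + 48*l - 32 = (l + 4)*(l^3 - 7*l^2 + 14*l - 8) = (l - 1)*(l + 4)*(l^2 - 6*l + 8) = (l - 4)*(l - 1)*(l + 4)*(l - 2)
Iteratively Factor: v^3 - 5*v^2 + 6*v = (v)*(v^2 - 5*v + 6) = v*(v - 3)*(v - 2)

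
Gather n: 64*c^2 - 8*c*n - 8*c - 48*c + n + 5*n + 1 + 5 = 64*c^2 - 56*c + n*(6 - 8*c) + 6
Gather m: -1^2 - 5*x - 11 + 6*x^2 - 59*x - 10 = 6*x^2 - 64*x - 22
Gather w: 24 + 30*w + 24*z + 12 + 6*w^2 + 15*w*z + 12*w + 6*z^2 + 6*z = 6*w^2 + w*(15*z + 42) + 6*z^2 + 30*z + 36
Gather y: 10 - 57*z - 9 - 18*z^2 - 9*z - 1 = -18*z^2 - 66*z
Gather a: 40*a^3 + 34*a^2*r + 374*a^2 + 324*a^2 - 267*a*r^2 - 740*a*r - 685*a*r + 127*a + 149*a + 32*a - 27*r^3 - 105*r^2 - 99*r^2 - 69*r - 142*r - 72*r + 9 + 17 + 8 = 40*a^3 + a^2*(34*r + 698) + a*(-267*r^2 - 1425*r + 308) - 27*r^3 - 204*r^2 - 283*r + 34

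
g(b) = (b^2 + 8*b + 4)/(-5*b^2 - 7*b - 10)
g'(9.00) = 0.01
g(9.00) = -0.33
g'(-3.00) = 0.16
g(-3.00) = 0.32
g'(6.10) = 0.02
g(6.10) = -0.38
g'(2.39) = 0.06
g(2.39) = -0.52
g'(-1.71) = 0.06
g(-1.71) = 0.53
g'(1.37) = 0.04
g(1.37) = -0.58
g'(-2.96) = 0.16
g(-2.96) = 0.33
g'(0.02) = -0.50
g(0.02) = -0.41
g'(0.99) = 0.00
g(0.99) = -0.59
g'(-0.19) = -0.70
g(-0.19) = -0.28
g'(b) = (2*b + 8)/(-5*b^2 - 7*b - 10) + (10*b + 7)*(b^2 + 8*b + 4)/(-5*b^2 - 7*b - 10)^2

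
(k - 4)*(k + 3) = k^2 - k - 12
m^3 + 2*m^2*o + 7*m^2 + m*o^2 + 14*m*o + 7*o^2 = (m + 7)*(m + o)^2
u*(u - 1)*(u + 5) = u^3 + 4*u^2 - 5*u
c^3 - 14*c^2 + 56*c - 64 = (c - 8)*(c - 4)*(c - 2)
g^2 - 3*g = g*(g - 3)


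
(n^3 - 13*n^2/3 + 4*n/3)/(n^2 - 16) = n*(3*n - 1)/(3*(n + 4))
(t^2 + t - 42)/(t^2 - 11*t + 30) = (t + 7)/(t - 5)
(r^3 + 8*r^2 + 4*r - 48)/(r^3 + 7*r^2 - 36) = (r + 4)/(r + 3)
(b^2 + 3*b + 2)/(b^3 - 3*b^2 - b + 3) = (b + 2)/(b^2 - 4*b + 3)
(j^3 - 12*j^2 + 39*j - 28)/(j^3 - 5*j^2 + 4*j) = (j - 7)/j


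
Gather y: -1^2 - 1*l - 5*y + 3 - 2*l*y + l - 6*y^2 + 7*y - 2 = -6*y^2 + y*(2 - 2*l)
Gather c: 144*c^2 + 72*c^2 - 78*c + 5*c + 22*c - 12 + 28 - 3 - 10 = 216*c^2 - 51*c + 3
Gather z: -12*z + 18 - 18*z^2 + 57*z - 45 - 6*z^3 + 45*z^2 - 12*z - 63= -6*z^3 + 27*z^2 + 33*z - 90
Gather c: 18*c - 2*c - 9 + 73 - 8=16*c + 56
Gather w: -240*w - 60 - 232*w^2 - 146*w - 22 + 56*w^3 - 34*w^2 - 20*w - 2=56*w^3 - 266*w^2 - 406*w - 84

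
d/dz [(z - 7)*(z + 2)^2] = 3*(z - 4)*(z + 2)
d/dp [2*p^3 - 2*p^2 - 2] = 2*p*(3*p - 2)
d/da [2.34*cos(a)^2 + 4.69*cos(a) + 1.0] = -(4.68*cos(a) + 4.69)*sin(a)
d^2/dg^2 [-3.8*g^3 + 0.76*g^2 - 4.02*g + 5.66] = 1.52 - 22.8*g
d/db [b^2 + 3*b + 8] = 2*b + 3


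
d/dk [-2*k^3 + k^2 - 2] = 2*k*(1 - 3*k)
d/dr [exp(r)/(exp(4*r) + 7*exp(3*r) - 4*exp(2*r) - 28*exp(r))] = (-3*exp(2*r) - 14*exp(r) + 4)*exp(r)/(exp(3*r) + 7*exp(2*r) - 4*exp(r) - 28)^2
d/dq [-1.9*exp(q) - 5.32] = -1.9*exp(q)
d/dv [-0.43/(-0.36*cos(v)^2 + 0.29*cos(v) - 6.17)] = (0.3096*cos(v) - 0.1247)*sin(v)/(0.36*cos(v)^2 - 0.29*cos(v) + 6.17)^2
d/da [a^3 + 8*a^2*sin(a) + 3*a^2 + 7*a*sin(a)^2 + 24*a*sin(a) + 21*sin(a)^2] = 8*a^2*cos(a) + 3*a^2 + 16*a*sin(a) + 7*a*sin(2*a) + 24*a*cos(a) + 6*a + 7*sin(a)^2 + 24*sin(a) + 21*sin(2*a)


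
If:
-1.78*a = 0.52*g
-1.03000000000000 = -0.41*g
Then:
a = -0.73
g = 2.51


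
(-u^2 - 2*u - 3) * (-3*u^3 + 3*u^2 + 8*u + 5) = 3*u^5 + 3*u^4 - 5*u^3 - 30*u^2 - 34*u - 15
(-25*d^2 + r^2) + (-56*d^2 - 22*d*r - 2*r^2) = -81*d^2 - 22*d*r - r^2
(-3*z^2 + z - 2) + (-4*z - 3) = -3*z^2 - 3*z - 5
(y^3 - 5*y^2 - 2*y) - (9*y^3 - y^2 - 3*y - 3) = -8*y^3 - 4*y^2 + y + 3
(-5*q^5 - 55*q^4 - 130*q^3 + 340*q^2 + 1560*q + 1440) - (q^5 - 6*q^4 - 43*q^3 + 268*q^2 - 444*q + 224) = -6*q^5 - 49*q^4 - 87*q^3 + 72*q^2 + 2004*q + 1216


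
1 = 1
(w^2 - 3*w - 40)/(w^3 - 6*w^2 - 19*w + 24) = (w + 5)/(w^2 + 2*w - 3)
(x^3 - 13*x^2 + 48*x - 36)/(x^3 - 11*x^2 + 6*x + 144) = (x^2 - 7*x + 6)/(x^2 - 5*x - 24)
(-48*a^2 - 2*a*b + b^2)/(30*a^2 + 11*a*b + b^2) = (-8*a + b)/(5*a + b)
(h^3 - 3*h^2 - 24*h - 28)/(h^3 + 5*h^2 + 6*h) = (h^2 - 5*h - 14)/(h*(h + 3))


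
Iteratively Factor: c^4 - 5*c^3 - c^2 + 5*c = (c - 5)*(c^3 - c) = (c - 5)*(c + 1)*(c^2 - c) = (c - 5)*(c - 1)*(c + 1)*(c)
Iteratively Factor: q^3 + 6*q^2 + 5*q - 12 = (q + 3)*(q^2 + 3*q - 4) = (q - 1)*(q + 3)*(q + 4)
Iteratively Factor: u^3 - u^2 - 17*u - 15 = (u - 5)*(u^2 + 4*u + 3) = (u - 5)*(u + 3)*(u + 1)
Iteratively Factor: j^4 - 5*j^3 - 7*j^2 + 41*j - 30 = (j - 1)*(j^3 - 4*j^2 - 11*j + 30) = (j - 2)*(j - 1)*(j^2 - 2*j - 15) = (j - 2)*(j - 1)*(j + 3)*(j - 5)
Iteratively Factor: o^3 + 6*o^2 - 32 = (o - 2)*(o^2 + 8*o + 16) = (o - 2)*(o + 4)*(o + 4)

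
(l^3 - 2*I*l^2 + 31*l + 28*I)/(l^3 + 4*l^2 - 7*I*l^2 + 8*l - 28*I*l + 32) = (l^2 - 3*I*l + 28)/(l^2 + l*(4 - 8*I) - 32*I)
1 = 1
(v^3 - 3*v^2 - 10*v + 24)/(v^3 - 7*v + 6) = (v - 4)/(v - 1)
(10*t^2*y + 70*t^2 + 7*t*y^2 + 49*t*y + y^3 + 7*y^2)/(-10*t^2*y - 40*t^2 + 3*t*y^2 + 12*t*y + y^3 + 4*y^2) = (2*t*y + 14*t + y^2 + 7*y)/(-2*t*y - 8*t + y^2 + 4*y)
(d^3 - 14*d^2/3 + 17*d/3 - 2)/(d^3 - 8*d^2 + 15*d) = (3*d^2 - 5*d + 2)/(3*d*(d - 5))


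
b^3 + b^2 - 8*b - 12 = (b - 3)*(b + 2)^2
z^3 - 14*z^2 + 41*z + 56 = (z - 8)*(z - 7)*(z + 1)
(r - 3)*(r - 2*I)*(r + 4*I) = r^3 - 3*r^2 + 2*I*r^2 + 8*r - 6*I*r - 24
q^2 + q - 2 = (q - 1)*(q + 2)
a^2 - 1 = (a - 1)*(a + 1)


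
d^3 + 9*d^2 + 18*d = d*(d + 3)*(d + 6)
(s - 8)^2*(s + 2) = s^3 - 14*s^2 + 32*s + 128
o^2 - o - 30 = (o - 6)*(o + 5)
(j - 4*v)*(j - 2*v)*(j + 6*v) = j^3 - 28*j*v^2 + 48*v^3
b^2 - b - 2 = (b - 2)*(b + 1)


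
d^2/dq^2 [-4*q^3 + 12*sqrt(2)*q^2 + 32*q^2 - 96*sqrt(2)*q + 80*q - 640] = -24*q + 24*sqrt(2) + 64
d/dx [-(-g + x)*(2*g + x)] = -g - 2*x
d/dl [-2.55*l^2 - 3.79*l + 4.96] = -5.1*l - 3.79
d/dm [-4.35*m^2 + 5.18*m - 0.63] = 5.18 - 8.7*m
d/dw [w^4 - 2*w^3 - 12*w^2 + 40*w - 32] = 4*w^3 - 6*w^2 - 24*w + 40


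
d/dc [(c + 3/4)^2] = 2*c + 3/2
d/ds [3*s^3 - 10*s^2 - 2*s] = 9*s^2 - 20*s - 2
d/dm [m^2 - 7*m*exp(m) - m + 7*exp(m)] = -7*m*exp(m) + 2*m - 1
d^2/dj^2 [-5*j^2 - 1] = -10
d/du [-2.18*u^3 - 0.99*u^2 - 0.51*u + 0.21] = -6.54*u^2 - 1.98*u - 0.51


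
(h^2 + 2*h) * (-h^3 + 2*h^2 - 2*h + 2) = -h^5 + 2*h^3 - 2*h^2 + 4*h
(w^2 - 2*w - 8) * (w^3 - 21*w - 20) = w^5 - 2*w^4 - 29*w^3 + 22*w^2 + 208*w + 160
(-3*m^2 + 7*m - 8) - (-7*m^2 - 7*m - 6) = 4*m^2 + 14*m - 2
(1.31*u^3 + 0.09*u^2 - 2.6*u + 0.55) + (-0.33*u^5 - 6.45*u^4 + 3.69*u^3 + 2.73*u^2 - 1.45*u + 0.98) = -0.33*u^5 - 6.45*u^4 + 5.0*u^3 + 2.82*u^2 - 4.05*u + 1.53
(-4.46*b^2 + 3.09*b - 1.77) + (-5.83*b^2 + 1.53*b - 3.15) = -10.29*b^2 + 4.62*b - 4.92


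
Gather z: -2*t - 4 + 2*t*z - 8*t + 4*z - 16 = -10*t + z*(2*t + 4) - 20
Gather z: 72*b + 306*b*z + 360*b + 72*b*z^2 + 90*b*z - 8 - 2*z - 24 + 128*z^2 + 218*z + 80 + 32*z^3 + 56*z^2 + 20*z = 432*b + 32*z^3 + z^2*(72*b + 184) + z*(396*b + 236) + 48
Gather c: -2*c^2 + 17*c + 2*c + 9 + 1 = -2*c^2 + 19*c + 10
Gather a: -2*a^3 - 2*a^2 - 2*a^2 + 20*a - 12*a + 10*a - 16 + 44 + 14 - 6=-2*a^3 - 4*a^2 + 18*a + 36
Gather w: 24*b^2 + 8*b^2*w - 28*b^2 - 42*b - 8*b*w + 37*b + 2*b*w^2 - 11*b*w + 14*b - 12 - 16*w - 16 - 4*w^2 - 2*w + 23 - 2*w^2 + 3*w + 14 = -4*b^2 + 9*b + w^2*(2*b - 6) + w*(8*b^2 - 19*b - 15) + 9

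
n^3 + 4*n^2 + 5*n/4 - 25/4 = (n - 1)*(n + 5/2)^2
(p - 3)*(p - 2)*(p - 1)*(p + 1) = p^4 - 5*p^3 + 5*p^2 + 5*p - 6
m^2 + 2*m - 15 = (m - 3)*(m + 5)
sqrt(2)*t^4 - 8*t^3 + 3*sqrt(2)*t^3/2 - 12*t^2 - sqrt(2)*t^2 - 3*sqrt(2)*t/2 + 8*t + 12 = (t - 1)*(t + 3/2)*(t - 4*sqrt(2))*(sqrt(2)*t + sqrt(2))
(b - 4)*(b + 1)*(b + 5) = b^3 + 2*b^2 - 19*b - 20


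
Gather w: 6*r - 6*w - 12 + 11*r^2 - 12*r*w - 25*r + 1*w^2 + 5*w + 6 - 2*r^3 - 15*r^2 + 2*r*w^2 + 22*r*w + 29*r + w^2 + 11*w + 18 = -2*r^3 - 4*r^2 + 10*r + w^2*(2*r + 2) + w*(10*r + 10) + 12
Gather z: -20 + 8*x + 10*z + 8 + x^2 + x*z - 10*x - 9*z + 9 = x^2 - 2*x + z*(x + 1) - 3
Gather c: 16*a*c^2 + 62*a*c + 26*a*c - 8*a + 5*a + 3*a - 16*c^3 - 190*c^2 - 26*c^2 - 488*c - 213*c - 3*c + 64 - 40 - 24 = -16*c^3 + c^2*(16*a - 216) + c*(88*a - 704)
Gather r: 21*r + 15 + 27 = 21*r + 42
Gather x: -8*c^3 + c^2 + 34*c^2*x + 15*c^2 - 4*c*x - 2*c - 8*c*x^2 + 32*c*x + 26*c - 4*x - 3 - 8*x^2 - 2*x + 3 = -8*c^3 + 16*c^2 + 24*c + x^2*(-8*c - 8) + x*(34*c^2 + 28*c - 6)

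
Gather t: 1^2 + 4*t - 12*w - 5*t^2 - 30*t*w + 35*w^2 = -5*t^2 + t*(4 - 30*w) + 35*w^2 - 12*w + 1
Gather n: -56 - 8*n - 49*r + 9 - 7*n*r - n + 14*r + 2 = n*(-7*r - 9) - 35*r - 45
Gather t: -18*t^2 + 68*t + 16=-18*t^2 + 68*t + 16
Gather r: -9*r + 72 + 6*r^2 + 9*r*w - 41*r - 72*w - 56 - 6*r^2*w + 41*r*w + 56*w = r^2*(6 - 6*w) + r*(50*w - 50) - 16*w + 16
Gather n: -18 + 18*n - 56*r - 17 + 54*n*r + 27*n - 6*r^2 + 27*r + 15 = n*(54*r + 45) - 6*r^2 - 29*r - 20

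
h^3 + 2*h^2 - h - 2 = (h - 1)*(h + 1)*(h + 2)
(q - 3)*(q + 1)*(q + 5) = q^3 + 3*q^2 - 13*q - 15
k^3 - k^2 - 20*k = k*(k - 5)*(k + 4)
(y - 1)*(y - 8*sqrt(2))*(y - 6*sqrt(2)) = y^3 - 14*sqrt(2)*y^2 - y^2 + 14*sqrt(2)*y + 96*y - 96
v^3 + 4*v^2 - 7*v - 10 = (v - 2)*(v + 1)*(v + 5)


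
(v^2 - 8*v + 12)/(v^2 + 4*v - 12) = (v - 6)/(v + 6)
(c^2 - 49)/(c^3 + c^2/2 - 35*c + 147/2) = 2*(c - 7)/(2*c^2 - 13*c + 21)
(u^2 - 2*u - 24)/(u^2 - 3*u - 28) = (u - 6)/(u - 7)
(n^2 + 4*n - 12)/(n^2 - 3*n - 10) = (-n^2 - 4*n + 12)/(-n^2 + 3*n + 10)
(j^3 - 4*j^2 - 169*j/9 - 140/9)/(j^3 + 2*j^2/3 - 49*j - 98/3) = (9*j^2 + 27*j + 20)/(3*(3*j^2 + 23*j + 14))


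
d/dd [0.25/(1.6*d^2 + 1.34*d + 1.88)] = (-0.8*d - 0.335)/(1.6*d^2 + 1.34*d + 1.88)^2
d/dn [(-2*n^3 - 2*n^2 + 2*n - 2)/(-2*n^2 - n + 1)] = 4*n*(n^3 + n^2 - 3)/(4*n^4 + 4*n^3 - 3*n^2 - 2*n + 1)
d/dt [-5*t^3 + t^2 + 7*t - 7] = -15*t^2 + 2*t + 7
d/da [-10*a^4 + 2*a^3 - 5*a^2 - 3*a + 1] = -40*a^3 + 6*a^2 - 10*a - 3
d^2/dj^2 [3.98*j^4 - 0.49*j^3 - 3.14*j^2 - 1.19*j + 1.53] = 47.76*j^2 - 2.94*j - 6.28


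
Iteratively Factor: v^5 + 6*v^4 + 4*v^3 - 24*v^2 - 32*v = (v + 4)*(v^4 + 2*v^3 - 4*v^2 - 8*v) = (v + 2)*(v + 4)*(v^3 - 4*v) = (v - 2)*(v + 2)*(v + 4)*(v^2 + 2*v) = (v - 2)*(v + 2)^2*(v + 4)*(v)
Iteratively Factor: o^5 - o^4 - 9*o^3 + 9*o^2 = (o)*(o^4 - o^3 - 9*o^2 + 9*o) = o*(o - 3)*(o^3 + 2*o^2 - 3*o) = o*(o - 3)*(o - 1)*(o^2 + 3*o) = o^2*(o - 3)*(o - 1)*(o + 3)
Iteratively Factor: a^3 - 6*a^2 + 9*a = (a - 3)*(a^2 - 3*a) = a*(a - 3)*(a - 3)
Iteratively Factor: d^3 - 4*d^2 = (d - 4)*(d^2) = d*(d - 4)*(d)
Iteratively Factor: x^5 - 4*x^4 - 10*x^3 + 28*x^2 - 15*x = (x - 5)*(x^4 + x^3 - 5*x^2 + 3*x) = (x - 5)*(x + 3)*(x^3 - 2*x^2 + x) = (x - 5)*(x - 1)*(x + 3)*(x^2 - x) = x*(x - 5)*(x - 1)*(x + 3)*(x - 1)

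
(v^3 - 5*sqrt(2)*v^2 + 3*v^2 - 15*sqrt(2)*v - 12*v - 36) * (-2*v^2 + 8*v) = -2*v^5 + 2*v^4 + 10*sqrt(2)*v^4 - 10*sqrt(2)*v^3 + 48*v^3 - 120*sqrt(2)*v^2 - 24*v^2 - 288*v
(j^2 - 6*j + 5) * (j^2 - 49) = j^4 - 6*j^3 - 44*j^2 + 294*j - 245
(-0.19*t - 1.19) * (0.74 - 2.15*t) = 0.4085*t^2 + 2.4179*t - 0.8806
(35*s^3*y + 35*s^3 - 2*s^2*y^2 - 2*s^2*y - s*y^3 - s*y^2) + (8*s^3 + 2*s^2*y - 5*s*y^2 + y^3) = 35*s^3*y + 43*s^3 - 2*s^2*y^2 - s*y^3 - 6*s*y^2 + y^3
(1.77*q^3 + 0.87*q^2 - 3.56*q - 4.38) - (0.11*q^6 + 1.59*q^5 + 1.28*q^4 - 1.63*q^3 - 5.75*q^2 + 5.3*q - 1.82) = -0.11*q^6 - 1.59*q^5 - 1.28*q^4 + 3.4*q^3 + 6.62*q^2 - 8.86*q - 2.56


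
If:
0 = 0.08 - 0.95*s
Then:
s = 0.08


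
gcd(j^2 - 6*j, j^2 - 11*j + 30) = j - 6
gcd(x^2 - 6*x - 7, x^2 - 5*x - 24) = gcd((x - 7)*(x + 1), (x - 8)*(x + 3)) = 1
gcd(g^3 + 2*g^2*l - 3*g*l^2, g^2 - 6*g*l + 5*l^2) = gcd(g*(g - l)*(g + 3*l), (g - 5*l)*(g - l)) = g - l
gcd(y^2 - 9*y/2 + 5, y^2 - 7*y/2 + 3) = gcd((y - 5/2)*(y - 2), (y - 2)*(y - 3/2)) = y - 2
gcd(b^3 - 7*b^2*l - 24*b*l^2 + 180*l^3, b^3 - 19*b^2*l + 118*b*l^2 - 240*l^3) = b - 6*l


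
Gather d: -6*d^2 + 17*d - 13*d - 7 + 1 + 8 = -6*d^2 + 4*d + 2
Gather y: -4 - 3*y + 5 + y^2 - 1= y^2 - 3*y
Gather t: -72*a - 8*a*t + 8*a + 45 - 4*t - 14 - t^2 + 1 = -64*a - t^2 + t*(-8*a - 4) + 32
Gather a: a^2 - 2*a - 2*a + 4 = a^2 - 4*a + 4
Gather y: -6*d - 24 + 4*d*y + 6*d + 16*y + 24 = y*(4*d + 16)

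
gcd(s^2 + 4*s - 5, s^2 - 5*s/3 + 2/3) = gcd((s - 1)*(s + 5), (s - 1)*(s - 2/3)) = s - 1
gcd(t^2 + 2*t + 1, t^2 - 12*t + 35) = 1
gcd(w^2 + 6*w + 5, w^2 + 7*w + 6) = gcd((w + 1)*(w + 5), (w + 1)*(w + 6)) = w + 1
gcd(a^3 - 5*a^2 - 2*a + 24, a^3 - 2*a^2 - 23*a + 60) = a^2 - 7*a + 12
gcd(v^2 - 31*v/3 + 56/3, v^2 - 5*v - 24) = v - 8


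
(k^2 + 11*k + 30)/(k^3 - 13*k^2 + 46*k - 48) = (k^2 + 11*k + 30)/(k^3 - 13*k^2 + 46*k - 48)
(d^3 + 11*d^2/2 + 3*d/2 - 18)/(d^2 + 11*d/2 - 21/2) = (d^2 + 7*d + 12)/(d + 7)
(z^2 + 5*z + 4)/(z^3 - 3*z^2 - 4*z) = (z + 4)/(z*(z - 4))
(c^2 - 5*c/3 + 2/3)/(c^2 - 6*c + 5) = (c - 2/3)/(c - 5)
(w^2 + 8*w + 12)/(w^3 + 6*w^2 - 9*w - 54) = (w + 2)/(w^2 - 9)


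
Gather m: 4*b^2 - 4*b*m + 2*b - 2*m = 4*b^2 + 2*b + m*(-4*b - 2)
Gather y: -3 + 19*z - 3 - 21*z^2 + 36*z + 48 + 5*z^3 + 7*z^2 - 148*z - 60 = 5*z^3 - 14*z^2 - 93*z - 18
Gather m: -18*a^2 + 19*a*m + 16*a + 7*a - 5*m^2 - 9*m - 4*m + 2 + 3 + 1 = -18*a^2 + 23*a - 5*m^2 + m*(19*a - 13) + 6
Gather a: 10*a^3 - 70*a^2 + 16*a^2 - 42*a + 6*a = 10*a^3 - 54*a^2 - 36*a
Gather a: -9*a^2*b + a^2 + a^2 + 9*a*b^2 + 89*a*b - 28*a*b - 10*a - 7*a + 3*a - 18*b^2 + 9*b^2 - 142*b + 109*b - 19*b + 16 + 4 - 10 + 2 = a^2*(2 - 9*b) + a*(9*b^2 + 61*b - 14) - 9*b^2 - 52*b + 12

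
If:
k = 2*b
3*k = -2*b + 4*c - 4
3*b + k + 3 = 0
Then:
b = -3/5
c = -1/5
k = -6/5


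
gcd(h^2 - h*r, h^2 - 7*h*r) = h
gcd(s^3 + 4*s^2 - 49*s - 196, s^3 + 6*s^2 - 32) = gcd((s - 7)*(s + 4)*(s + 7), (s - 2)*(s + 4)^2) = s + 4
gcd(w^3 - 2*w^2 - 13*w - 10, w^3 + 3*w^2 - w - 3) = w + 1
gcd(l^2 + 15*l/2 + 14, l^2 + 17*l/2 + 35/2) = l + 7/2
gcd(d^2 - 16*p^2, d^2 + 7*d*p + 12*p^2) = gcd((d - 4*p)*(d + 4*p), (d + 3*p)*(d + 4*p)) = d + 4*p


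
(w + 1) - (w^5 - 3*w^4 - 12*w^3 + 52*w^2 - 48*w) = -w^5 + 3*w^4 + 12*w^3 - 52*w^2 + 49*w + 1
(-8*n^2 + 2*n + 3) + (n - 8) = -8*n^2 + 3*n - 5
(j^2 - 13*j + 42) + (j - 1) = j^2 - 12*j + 41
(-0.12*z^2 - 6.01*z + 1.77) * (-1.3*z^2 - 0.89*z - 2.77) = 0.156*z^4 + 7.9198*z^3 + 3.3803*z^2 + 15.0724*z - 4.9029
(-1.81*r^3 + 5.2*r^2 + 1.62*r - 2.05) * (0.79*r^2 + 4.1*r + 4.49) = -1.4299*r^5 - 3.313*r^4 + 14.4729*r^3 + 28.3705*r^2 - 1.1312*r - 9.2045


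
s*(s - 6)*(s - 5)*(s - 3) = s^4 - 14*s^3 + 63*s^2 - 90*s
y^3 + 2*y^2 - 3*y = y*(y - 1)*(y + 3)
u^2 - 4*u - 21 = (u - 7)*(u + 3)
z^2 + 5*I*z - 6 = (z + 2*I)*(z + 3*I)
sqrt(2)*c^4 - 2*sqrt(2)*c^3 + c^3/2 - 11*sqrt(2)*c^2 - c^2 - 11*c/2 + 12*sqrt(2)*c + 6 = (c - 4)*(c - 1)*(c + 3)*(sqrt(2)*c + 1/2)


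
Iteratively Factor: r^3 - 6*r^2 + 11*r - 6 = (r - 1)*(r^2 - 5*r + 6) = (r - 3)*(r - 1)*(r - 2)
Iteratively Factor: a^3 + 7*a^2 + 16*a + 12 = (a + 2)*(a^2 + 5*a + 6) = (a + 2)^2*(a + 3)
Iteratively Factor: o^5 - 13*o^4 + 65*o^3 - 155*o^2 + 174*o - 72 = (o - 4)*(o^4 - 9*o^3 + 29*o^2 - 39*o + 18) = (o - 4)*(o - 3)*(o^3 - 6*o^2 + 11*o - 6) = (o - 4)*(o - 3)*(o - 1)*(o^2 - 5*o + 6) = (o - 4)*(o - 3)*(o - 2)*(o - 1)*(o - 3)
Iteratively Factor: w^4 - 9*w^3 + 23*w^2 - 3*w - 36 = (w - 3)*(w^3 - 6*w^2 + 5*w + 12) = (w - 3)^2*(w^2 - 3*w - 4) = (w - 3)^2*(w + 1)*(w - 4)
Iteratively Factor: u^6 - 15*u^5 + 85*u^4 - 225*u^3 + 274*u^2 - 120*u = (u)*(u^5 - 15*u^4 + 85*u^3 - 225*u^2 + 274*u - 120) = u*(u - 5)*(u^4 - 10*u^3 + 35*u^2 - 50*u + 24) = u*(u - 5)*(u - 1)*(u^3 - 9*u^2 + 26*u - 24) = u*(u - 5)*(u - 4)*(u - 1)*(u^2 - 5*u + 6) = u*(u - 5)*(u - 4)*(u - 3)*(u - 1)*(u - 2)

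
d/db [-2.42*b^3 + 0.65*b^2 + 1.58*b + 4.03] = -7.26*b^2 + 1.3*b + 1.58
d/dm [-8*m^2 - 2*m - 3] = -16*m - 2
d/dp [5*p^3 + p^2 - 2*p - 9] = 15*p^2 + 2*p - 2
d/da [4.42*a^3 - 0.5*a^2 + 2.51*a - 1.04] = 13.26*a^2 - 1.0*a + 2.51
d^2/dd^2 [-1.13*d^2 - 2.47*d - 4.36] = -2.26000000000000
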